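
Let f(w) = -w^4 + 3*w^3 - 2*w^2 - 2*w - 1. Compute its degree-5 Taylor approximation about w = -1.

-(w + 1)^4 + 7*(w + 1)^3 - 17*(w + 1)^2 + 15*(w + 1) - 5

[(w + 1)^0] = -5;  [(w + 1)^1] = 15;  [(w + 1)^2] = -17;  [(w + 1)^3] = 7;  [(w + 1)^4] = -1;  [(w + 1)^5] = 0.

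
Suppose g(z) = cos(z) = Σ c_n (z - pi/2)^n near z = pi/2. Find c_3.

1/6

Apply the Taylor formula c_k = f^(k)(a)/k!.
g(pi/2) = 0
g′(pi/2) = -1
g′′(pi/2) = 0
g′′′(pi/2) = 1
So c_3 = g′′′(pi/2)/3! = 1/6.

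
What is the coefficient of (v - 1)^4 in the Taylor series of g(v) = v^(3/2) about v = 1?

c_4 = g^(4)(1)/4! = 3/128.

3/128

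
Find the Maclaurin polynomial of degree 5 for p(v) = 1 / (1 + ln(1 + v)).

-347*v^5/60 + 11*v^4/3 - 7*v^3/3 + 3*v^2/2 - v + 1

Use the geometric series for the reciprocal, then substitute.
p(0) = 1
p′(0) = -1
p′′(0) = 3
p′′′(0) = -14
p^(4)(0) = 88
p^(5)(0) = -694
Dividing each by k! gives the coefficients c_0, ..., c_5.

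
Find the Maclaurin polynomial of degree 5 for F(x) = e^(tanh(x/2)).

Let u equal the inner series; expand the outer function in u and truncate.
[x^0] = 1;  [x^1] = 1/2;  [x^2] = 1/8;  [x^3] = -1/48;  [x^4] = -7/384;  [x^5] = -1/1280.

-x^5/1280 - 7*x^4/384 - x^3/48 + x^2/8 + x/2 + 1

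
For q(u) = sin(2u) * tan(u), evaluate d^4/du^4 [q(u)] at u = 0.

Expand each factor separately, then convolve coefficients.
From the series, [u^4] q = -2/3; multiply by 4! = 24 to get -16.

-16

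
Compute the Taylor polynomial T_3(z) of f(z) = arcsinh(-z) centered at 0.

Apply the Taylor formula c_k = f^(k)(a)/k!.
f(0) = 0
f′(0) = -1
f′′(0) = 0
f′′′(0) = 1
Then c_k = f^(k)(0)/k! gives each Taylor coefficient.

z^3/6 - z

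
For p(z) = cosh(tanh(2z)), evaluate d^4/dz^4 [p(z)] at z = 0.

Substitute the inner expansion into the outer series and collect powers.
The coefficient of z^4 in the expansion is -14/3, so p^(4)(0) = 4! * (-14/3) = -112.

-112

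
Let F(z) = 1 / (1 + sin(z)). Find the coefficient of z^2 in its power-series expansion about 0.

Use the geometric series for the reciprocal, then substitute.
F(0) = 1
F′(0) = -1
F′′(0) = 2

1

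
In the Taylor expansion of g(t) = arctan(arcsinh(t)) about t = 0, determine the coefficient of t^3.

Substitute the inner expansion into the outer series and collect powers.
g(0) = 0
g′(0) = 1
g′′(0) = 0
g′′′(0) = -3
Then c_k = g^(k)(0)/k! gives each Taylor coefficient.

-1/2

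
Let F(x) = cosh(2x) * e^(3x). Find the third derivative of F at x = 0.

Write out both Maclaurin series and multiply, keeping only the needed powers.
The coefficient of x^3 in the expansion is 21/2, so F′′′(0) = 3! * (21/2) = 63.

63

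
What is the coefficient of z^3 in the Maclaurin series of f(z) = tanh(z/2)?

Use the known series and substitute for the argument.
[z^0] = 0;  [z^1] = 1/2;  [z^2] = 0;  [z^3] = -1/24.
So c_3 = f′′′(0)/3! = -1/24.

-1/24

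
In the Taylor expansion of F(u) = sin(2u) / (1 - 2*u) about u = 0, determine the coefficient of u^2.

4

Expand 1/(denominator) as a geometric series and multiply by the numerator's series.
So c_2 = F′′(0)/2! = 4.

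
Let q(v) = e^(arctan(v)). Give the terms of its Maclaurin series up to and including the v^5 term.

Plug the Maclaurin series of the inner function into that of the outer and collect terms.
q(0) = 1
q′(0) = 1
q′′(0) = 1
q′′′(0) = -1
q^(4)(0) = -7
q^(5)(0) = 5
The Taylor polynomial is Σ q^(k)(0)/k! · v^k.

v^5/24 - 7*v^4/24 - v^3/6 + v^2/2 + v + 1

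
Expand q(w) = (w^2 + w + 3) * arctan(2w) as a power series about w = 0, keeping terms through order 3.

-6*w^3 + 2*w^2 + 6*w

Multiply each power in the prefactor through the base expansion.
q(0) = 0
q′(0) = 6
q′′(0) = 4
q′′′(0) = -36
The Taylor polynomial is Σ q^(k)(0)/k! · w^k.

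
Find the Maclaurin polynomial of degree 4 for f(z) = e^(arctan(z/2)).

Substitute the inner expansion into the outer series and collect powers.
f(0) = 1
f′(0) = 1/2
f′′(0) = 1/4
f′′′(0) = -1/8
f^(4)(0) = -7/16
Then c_k = f^(k)(0)/k! gives each Taylor coefficient.

-7*z^4/384 - z^3/48 + z^2/8 + z/2 + 1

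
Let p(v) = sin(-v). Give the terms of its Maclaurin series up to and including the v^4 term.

v^3/6 - v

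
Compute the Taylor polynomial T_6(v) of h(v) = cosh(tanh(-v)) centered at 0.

Plug the Maclaurin series of the inner function into that of the outer and collect terms.

97*v^6/720 - 7*v^4/24 + v^2/2 + 1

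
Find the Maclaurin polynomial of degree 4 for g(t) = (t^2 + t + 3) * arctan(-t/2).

Shift and add copies of the series according to the polynomial's terms.
g(0) = 0
g′(0) = -3/2
g′′(0) = -1
g′′′(0) = -9/4
g^(4)(0) = 1
Dividing each by k! gives the coefficients c_0, ..., c_4.

t^4/24 - 3*t^3/8 - t^2/2 - 3*t/2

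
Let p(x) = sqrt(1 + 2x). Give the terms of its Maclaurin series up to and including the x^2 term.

-x^2/2 + x + 1

Apply the Taylor formula c_k = f^(k)(a)/k!.
p(0) = 1
p′(0) = 1
p′′(0) = -1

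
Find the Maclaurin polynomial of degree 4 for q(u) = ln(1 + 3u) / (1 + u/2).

Multiply the two series term by term and collect like powers.
q(0) = 0
q′(0) = 3
q′′(0) = -12
q′′′(0) = 72
q^(4)(0) = -630

-105*u^4/4 + 12*u^3 - 6*u^2 + 3*u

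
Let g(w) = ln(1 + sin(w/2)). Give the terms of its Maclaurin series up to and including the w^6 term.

-w^6/2880 + w^5/768 - w^4/192 + w^3/48 - w^2/8 + w/2

Let u equal the inner series; expand the outer function in u and truncate.
[w^0] = 0;  [w^1] = 1/2;  [w^2] = -1/8;  [w^3] = 1/48;  [w^4] = -1/192;  [w^5] = 1/768;  [w^6] = -1/2880.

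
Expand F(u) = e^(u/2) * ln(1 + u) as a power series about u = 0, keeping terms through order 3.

Write out both Maclaurin series and multiply, keeping only the needed powers.
F(0) = 0
F′(0) = 1
F′′(0) = 0
F′′′(0) = 5/4
Dividing each by k! gives the coefficients c_0, ..., c_3.

5*u^3/24 + u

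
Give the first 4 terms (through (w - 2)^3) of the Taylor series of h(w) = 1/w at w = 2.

-(w - 2)^3/16 + (w - 2)^2/8 - (w - 2)/4 + 1/2

h(2) = 1/2
h′(2) = -1/4
h′′(2) = 1/4
h′′′(2) = -3/8
The Taylor polynomial is Σ h^(k)(2)/k! · (w - 2)^k.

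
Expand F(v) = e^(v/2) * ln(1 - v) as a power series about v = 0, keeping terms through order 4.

Write out both Maclaurin series and multiply, keeping only the needed powers.

-v^4/2 - 17*v^3/24 - v^2 - v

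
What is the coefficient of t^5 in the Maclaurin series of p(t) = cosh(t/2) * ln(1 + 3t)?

Write out both Maclaurin series and multiply, keeping only the needed powers.
[t^0] = 0;  [t^1] = 3;  [t^2] = -9/2;  [t^3] = 75/8;  [t^4] = -333/16;  [t^5] = 31829/640.

31829/640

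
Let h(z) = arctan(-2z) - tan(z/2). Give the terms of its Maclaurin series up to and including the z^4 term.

21*z^3/8 - 5*z/2

Expand each term separately and add.
[z^0] = 0;  [z^1] = -5/2;  [z^2] = 0;  [z^3] = 21/8;  [z^4] = 0.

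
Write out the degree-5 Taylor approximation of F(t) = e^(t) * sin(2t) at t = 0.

Multiply the two series term by term and collect like powers.

-19*t^5/60 - t^4 - t^3/3 + 2*t^2 + 2*t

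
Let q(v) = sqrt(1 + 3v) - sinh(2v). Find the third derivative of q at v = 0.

17/8

Combine the two series term by term.
From the series, [v^3] q = 17/48; multiply by 3! = 6 to get 17/8.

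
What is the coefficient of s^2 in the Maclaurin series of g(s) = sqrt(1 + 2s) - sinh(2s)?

Combine the two series term by term.
[s^0] = 1;  [s^1] = -1;  [s^2] = -1/2.

-1/2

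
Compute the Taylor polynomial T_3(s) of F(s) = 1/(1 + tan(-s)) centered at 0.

Let u equal the inner series; expand the outer function in u and truncate.
F(0) = 1
F′(0) = 1
F′′(0) = 2
F′′′(0) = 8
Dividing each by k! gives the coefficients c_0, ..., c_3.

4*s^3/3 + s^2 + s + 1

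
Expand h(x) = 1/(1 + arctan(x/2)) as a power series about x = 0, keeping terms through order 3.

-x^3/12 + x^2/4 - x/2 + 1

Let u equal the inner series; expand the outer function in u and truncate.
h(0) = 1
h′(0) = -1/2
h′′(0) = 1/2
h′′′(0) = -1/2
The Taylor polynomial is Σ h^(k)(0)/k! · x^k.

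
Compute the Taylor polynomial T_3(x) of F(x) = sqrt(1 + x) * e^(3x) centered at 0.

103*x^3/16 + 47*x^2/8 + 7*x/2 + 1

Expand each factor separately, then convolve coefficients.
F(0) = 1
F′(0) = 7/2
F′′(0) = 47/4
F′′′(0) = 309/8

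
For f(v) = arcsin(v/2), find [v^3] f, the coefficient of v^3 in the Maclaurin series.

1/48

f(0) = 0
f′(0) = 1/2
f′′(0) = 0
f′′′(0) = 1/8
So c_3 = f′′′(0)/3! = 1/48.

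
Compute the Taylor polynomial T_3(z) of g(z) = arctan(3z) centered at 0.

-9*z^3 + 3*z

g(0) = 0
g′(0) = 3
g′′(0) = 0
g′′′(0) = -54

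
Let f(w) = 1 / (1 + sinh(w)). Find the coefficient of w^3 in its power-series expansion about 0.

Use the geometric series for the reciprocal, then substitute.

-7/6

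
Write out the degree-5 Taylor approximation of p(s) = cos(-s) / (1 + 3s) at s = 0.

-1837*s^5/8 + 1837*s^4/24 - 51*s^3/2 + 17*s^2/2 - 3*s + 1

Multiply the two series term by term and collect like powers.
p(0) = 1
p′(0) = -3
p′′(0) = 17
p′′′(0) = -153
p^(4)(0) = 1837
p^(5)(0) = -27555
The Taylor polynomial is Σ p^(k)(0)/k! · s^k.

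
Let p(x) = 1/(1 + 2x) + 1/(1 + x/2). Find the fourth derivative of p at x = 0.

Combine the two series term by term.
The coefficient of x^4 in the expansion is 257/16, so p^(4)(0) = 4! * (257/16) = 771/2.

771/2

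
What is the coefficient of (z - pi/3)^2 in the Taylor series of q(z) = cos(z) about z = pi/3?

Differentiate repeatedly and evaluate at the center.

-1/4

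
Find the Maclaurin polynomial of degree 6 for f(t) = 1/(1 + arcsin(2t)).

Plug the Maclaurin series of the inner function into that of the outer and collect terms.
f(0) = 1
f′(0) = -2
f′′(0) = 8
f′′′(0) = -56
f^(4)(0) = 512
f^(5)(0) = -6048
f^(6)(0) = 84992
Dividing each by k! gives the coefficients c_0, ..., c_6.

5312*t^6/45 - 252*t^5/5 + 64*t^4/3 - 28*t^3/3 + 4*t^2 - 2*t + 1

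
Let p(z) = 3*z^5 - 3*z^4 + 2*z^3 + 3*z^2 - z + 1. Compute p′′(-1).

Use the known series and substitute for the argument.
The coefficient of (z + 1)^2 in the expansion is -51, so p′′(-1) = 2! * (-51) = -102.

-102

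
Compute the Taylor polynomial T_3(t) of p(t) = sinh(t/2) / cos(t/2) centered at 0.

Invert the denominator's series and multiply.
p(0) = 0
p′(0) = 1/2
p′′(0) = 0
p′′′(0) = 1/2
The Taylor polynomial is Σ p^(k)(0)/k! · t^k.

t^3/12 + t/2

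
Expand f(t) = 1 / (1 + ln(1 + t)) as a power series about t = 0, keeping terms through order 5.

-347*t^5/60 + 11*t^4/3 - 7*t^3/3 + 3*t^2/2 - t + 1

Use the geometric series for the reciprocal, then substitute.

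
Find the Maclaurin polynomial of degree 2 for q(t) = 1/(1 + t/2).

Apply the Taylor formula c_k = f^(k)(a)/k!.
[t^0] = 1;  [t^1] = -1/2;  [t^2] = 1/4.

t^2/4 - t/2 + 1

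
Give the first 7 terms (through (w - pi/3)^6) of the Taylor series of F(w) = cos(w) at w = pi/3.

-(w - pi/3)^6/1440 - sqrt(3)*(w - pi/3)^5/240 + (w - pi/3)^4/48 + sqrt(3)*(w - pi/3)^3/12 - (w - pi/3)^2/4 - sqrt(3)*(w - pi/3)/2 + 1/2

F(pi/3) = 1/2
F′(pi/3) = -sqrt(3)/2
F′′(pi/3) = -1/2
F′′′(pi/3) = sqrt(3)/2
F^(4)(pi/3) = 1/2
F^(5)(pi/3) = -sqrt(3)/2
F^(6)(pi/3) = -1/2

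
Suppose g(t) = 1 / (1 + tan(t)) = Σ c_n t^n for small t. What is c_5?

Use the geometric series for the reciprocal, then substitute.
[t^0] = 1;  [t^1] = -1;  [t^2] = 1;  [t^3] = -4/3;  [t^4] = 5/3;  [t^5] = -32/15.
So c_5 = g^(5)(0)/5! = -32/15.

-32/15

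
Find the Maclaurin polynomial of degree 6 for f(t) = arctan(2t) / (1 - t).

Multiply the numerator's expansion by the denominator's geometric series.
f(0) = 0
f′(0) = 2
f′′(0) = 4
f′′′(0) = -4
f^(4)(0) = -16
f^(5)(0) = 688
f^(6)(0) = 4128

86*t^6/15 + 86*t^5/15 - 2*t^4/3 - 2*t^3/3 + 2*t^2 + 2*t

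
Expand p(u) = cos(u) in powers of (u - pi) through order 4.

p(pi) = -1
p′(pi) = 0
p′′(pi) = 1
p′′′(pi) = 0
p^(4)(pi) = -1
Then c_k = p^(k)(pi)/k! gives each Taylor coefficient.

-(u - pi)^4/24 + (u - pi)^2/2 - 1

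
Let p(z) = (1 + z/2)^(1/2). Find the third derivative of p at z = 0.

Apply the Taylor formula c_k = f^(k)(a)/k!.
The coefficient of z^3 in the expansion is 1/128, so p′′′(0) = 3! * (1/128) = 3/64.

3/64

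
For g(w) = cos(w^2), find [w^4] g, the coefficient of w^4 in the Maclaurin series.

-1/2

g(0) = 1
g′(0) = 0
g′′(0) = 0
g′′′(0) = 0
g^(4)(0) = -12
Dividing each by k! gives the coefficients c_0, ..., c_4.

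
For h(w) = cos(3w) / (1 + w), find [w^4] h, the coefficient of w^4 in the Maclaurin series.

-1/8

Expand each factor separately, then convolve coefficients.
[w^0] = 1;  [w^1] = -1;  [w^2] = -7/2;  [w^3] = 7/2;  [w^4] = -1/8.
So c_4 = h^(4)(0)/4! = -1/8.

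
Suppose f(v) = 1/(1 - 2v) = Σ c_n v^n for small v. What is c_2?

Compute the successive derivatives at the expansion point and divide by k!.
f(0) = 1
f′(0) = 2
f′′(0) = 8
So c_2 = f′′(0)/2! = 4.

4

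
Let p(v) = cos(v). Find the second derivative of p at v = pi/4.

The coefficient of (v - pi/4)^2 in the expansion is -sqrt(2)/4, so p′′(pi/4) = 2! * (-sqrt(2)/4) = -sqrt(2)/2.

-sqrt(2)/2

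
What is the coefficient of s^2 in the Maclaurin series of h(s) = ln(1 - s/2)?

-1/8

h(0) = 0
h′(0) = -1/2
h′′(0) = -1/4
So c_2 = h′′(0)/2! = -1/8.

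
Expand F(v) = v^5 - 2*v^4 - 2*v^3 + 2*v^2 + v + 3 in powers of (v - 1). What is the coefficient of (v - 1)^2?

F(1) = 3
F′(1) = -4
F′′(1) = -12
The Taylor polynomial is Σ F^(k)(1)/k! · (v - 1)^k.

-6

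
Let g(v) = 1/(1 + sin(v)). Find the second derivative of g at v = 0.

Let u equal the inner series; expand the outer function in u and truncate.
The coefficient of v^2 in the expansion is 1, so g′′(0) = 2! * (1) = 2.

2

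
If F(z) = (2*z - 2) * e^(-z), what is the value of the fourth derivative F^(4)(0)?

Multiply each power in the prefactor through the base expansion.
From the series, [z^4] F = -5/12; multiply by 4! = 24 to get -10.

-10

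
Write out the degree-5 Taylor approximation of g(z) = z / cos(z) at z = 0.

Invert the denominator's series and multiply.
g(0) = 0
g′(0) = 1
g′′(0) = 0
g′′′(0) = 3
g^(4)(0) = 0
g^(5)(0) = 25

5*z^5/24 + z^3/2 + z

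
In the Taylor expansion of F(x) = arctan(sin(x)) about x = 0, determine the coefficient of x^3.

Plug the Maclaurin series of the inner function into that of the outer and collect terms.
[x^0] = 0;  [x^1] = 1;  [x^2] = 0;  [x^3] = -1/2.
So c_3 = F′′′(0)/3! = -1/2.

-1/2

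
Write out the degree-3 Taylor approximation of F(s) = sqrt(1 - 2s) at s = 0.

-s^3/2 - s^2/2 - s + 1

Apply the Taylor formula c_k = f^(k)(a)/k!.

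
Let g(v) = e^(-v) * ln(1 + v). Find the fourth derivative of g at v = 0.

Multiply the two series term by term and collect like powers.
From the series, [v^4] g = -1; multiply by 4! = 24 to get -24.

-24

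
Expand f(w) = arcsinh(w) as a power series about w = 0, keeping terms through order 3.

-w^3/6 + w

f(0) = 0
f′(0) = 1
f′′(0) = 0
f′′′(0) = -1
Then c_k = f^(k)(0)/k! gives each Taylor coefficient.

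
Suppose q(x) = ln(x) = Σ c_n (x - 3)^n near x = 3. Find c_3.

Use the known series and substitute for the argument.
[(x - 3)^0] = ln(3);  [(x - 3)^1] = 1/3;  [(x - 3)^2] = -1/18;  [(x - 3)^3] = 1/81.

1/81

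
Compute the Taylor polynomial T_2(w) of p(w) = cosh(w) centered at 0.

w^2/2 + 1

Compute the successive derivatives at the expansion point and divide by k!.
[w^0] = 1;  [w^1] = 0;  [w^2] = 1/2.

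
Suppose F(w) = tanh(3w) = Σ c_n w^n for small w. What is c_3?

-9

F(0) = 0
F′(0) = 3
F′′(0) = 0
F′′′(0) = -54
Then c_k = F^(k)(0)/k! gives each Taylor coefficient.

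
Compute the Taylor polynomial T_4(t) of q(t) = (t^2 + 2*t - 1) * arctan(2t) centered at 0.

Shift and add copies of the series according to the polynomial's terms.
[t^0] = 0;  [t^1] = -2;  [t^2] = 4;  [t^3] = 14/3;  [t^4] = -16/3.

-16*t^4/3 + 14*t^3/3 + 4*t^2 - 2*t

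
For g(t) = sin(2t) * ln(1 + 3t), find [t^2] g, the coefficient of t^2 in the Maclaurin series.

6

Expand each factor separately, then convolve coefficients.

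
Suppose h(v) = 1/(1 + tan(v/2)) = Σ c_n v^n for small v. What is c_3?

Let u equal the inner series; expand the outer function in u and truncate.
h(0) = 1
h′(0) = -1/2
h′′(0) = 1/2
h′′′(0) = -1

-1/6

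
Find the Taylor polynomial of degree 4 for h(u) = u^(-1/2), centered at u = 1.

Differentiate repeatedly and evaluate at the center.
h(1) = 1
h′(1) = -1/2
h′′(1) = 3/4
h′′′(1) = -15/8
h^(4)(1) = 105/16
The Taylor polynomial is Σ h^(k)(1)/k! · (u - 1)^k.

35*(u - 1)^4/128 - 5*(u - 1)^3/16 + 3*(u - 1)^2/8 - (u - 1)/2 + 1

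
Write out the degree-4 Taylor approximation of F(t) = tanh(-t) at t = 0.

t^3/3 - t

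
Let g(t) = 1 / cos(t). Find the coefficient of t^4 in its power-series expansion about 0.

Invert the denominator's series and multiply.
[t^0] = 1;  [t^1] = 0;  [t^2] = 1/2;  [t^3] = 0;  [t^4] = 5/24.
So c_4 = g^(4)(0)/4! = 5/24.

5/24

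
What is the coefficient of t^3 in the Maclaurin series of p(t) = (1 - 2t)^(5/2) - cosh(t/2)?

Combine the two series term by term.
p(0) = 0
p′(0) = -5
p′′(0) = 59/4
p′′′(0) = -15
So c_3 = p′′′(0)/3! = -5/2.

-5/2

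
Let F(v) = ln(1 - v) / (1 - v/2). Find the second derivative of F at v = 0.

Write out both Maclaurin series and multiply, keeping only the needed powers.
The coefficient of v^2 in the expansion is -1, so F′′(0) = 2! * (-1) = -2.

-2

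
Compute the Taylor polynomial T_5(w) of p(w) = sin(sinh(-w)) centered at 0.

w^5/15 - w

Let u equal the inner series; expand the outer function in u and truncate.
[w^0] = 0;  [w^1] = -1;  [w^2] = 0;  [w^3] = 0;  [w^4] = 0;  [w^5] = 1/15.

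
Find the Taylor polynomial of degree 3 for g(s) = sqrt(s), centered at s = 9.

[(s - 9)^0] = 3;  [(s - 9)^1] = 1/6;  [(s - 9)^2] = -1/216;  [(s - 9)^3] = 1/3888.

(s - 9)^3/3888 - (s - 9)^2/216 + (s - 9)/6 + 3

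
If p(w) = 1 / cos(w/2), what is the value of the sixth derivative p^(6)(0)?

Write the quotient as an unknown series and match coefficients against numerator = denominator · series.
The coefficient of w^6 in the expansion is 61/46080, so p^(6)(0) = 6! * (61/46080) = 61/64.

61/64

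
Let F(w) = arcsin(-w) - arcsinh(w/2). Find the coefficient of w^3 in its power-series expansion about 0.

Combine the two series term by term.
F(0) = 0
F′(0) = -3/2
F′′(0) = 0
F′′′(0) = -7/8

-7/48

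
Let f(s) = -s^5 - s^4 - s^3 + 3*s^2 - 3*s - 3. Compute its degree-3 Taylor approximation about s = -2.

f(-2) = 39
f′(-2) = -75
f′′(-2) = 130
f′′′(-2) = -198

-33*(s + 2)^3 + 65*(s + 2)^2 - 75*(s + 2) + 39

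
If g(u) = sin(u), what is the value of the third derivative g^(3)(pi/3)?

-1/2

The coefficient of (u - pi/3)^3 in the expansion is -1/12, so g′′′(pi/3) = 3! * (-1/12) = -1/2.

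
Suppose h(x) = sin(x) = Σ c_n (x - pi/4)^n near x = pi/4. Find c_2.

-sqrt(2)/4

h(pi/4) = sqrt(2)/2
h′(pi/4) = sqrt(2)/2
h′′(pi/4) = -sqrt(2)/2
So c_2 = h′′(pi/4)/2! = -sqrt(2)/4.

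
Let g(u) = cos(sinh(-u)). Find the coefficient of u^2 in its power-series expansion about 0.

-1/2

Plug the Maclaurin series of the inner function into that of the outer and collect terms.
g(0) = 1
g′(0) = 0
g′′(0) = -1
So c_2 = g′′(0)/2! = -1/2.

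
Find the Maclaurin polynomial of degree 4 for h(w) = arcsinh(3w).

[w^0] = 0;  [w^1] = 3;  [w^2] = 0;  [w^3] = -9/2;  [w^4] = 0.

-9*w^3/2 + 3*w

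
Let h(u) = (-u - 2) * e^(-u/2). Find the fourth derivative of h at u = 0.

Multiply each power in the prefactor through the base expansion.
From the series, [u^4] h = 1/64; multiply by 4! = 24 to get 3/8.

3/8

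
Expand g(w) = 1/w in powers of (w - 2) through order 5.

-(w - 2)^5/64 + (w - 2)^4/32 - (w - 2)^3/16 + (w - 2)^2/8 - (w - 2)/4 + 1/2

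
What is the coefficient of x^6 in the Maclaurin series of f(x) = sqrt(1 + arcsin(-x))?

-3169/46080

Substitute the inner expansion into the outer series and collect powers.
f(0) = 1
f′(0) = -1/2
f′′(0) = -1/4
f′′′(0) = -7/8
f^(4)(0) = -31/16
f^(5)(0) = -369/32
f^(6)(0) = -3169/64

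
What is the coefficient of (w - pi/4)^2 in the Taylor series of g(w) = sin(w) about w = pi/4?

-sqrt(2)/4

[(w - pi/4)^0] = sqrt(2)/2;  [(w - pi/4)^1] = sqrt(2)/2;  [(w - pi/4)^2] = -sqrt(2)/4.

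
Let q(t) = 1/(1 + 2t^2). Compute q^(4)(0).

96

From the series, [t^4] q = 4; multiply by 4! = 24 to get 96.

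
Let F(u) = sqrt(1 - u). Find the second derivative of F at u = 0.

Compute the successive derivatives at the expansion point and divide by k!.
From the series, [u^2] F = -1/8; multiply by 2! = 2 to get -1/4.

-1/4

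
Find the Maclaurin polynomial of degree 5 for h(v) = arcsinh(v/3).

v^5/3240 - v^3/162 + v/3

h(0) = 0
h′(0) = 1/3
h′′(0) = 0
h′′′(0) = -1/27
h^(4)(0) = 0
h^(5)(0) = 1/27
Then c_k = h^(k)(0)/k! gives each Taylor coefficient.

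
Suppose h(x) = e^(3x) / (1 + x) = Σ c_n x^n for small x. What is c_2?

Multiply the two series term by term and collect like powers.
h(0) = 1
h′(0) = 2
h′′(0) = 5
The Taylor polynomial is Σ h^(k)(0)/k! · x^k.

5/2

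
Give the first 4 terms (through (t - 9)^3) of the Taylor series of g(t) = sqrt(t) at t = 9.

Differentiate repeatedly and evaluate at the center.
g(9) = 3
g′(9) = 1/6
g′′(9) = -1/108
g′′′(9) = 1/648

(t - 9)^3/3888 - (t - 9)^2/216 + (t - 9)/6 + 3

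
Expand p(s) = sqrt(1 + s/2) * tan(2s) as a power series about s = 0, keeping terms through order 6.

22307*s^6/20480 + 64181*s^5/15360 + 131*s^4/192 + 125*s^3/48 + s^2/2 + 2*s

Take the Cauchy product of the two expansions.
p(0) = 0
p′(0) = 2
p′′(0) = 1
p′′′(0) = 125/8
p^(4)(0) = 131/8
p^(5)(0) = 64181/128
p^(6)(0) = 200763/256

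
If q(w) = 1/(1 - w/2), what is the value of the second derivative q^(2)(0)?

1/2

The coefficient of w^2 in the expansion is 1/4, so q′′(0) = 2! * (1/4) = 1/2.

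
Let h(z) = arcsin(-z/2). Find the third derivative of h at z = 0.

-1/8

From the series, [z^3] h = -1/48; multiply by 3! = 6 to get -1/8.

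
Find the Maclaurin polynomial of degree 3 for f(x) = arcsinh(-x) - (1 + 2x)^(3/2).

Expand each term separately and add.

2*x^3/3 - 3*x^2/2 - 4*x - 1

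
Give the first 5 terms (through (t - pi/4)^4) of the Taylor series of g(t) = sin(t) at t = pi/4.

sqrt(2)*(t - pi/4)^4/48 - sqrt(2)*(t - pi/4)^3/12 - sqrt(2)*(t - pi/4)^2/4 + sqrt(2)*(t - pi/4)/2 + sqrt(2)/2

Apply the Taylor formula c_k = f^(k)(a)/k!.
[(t - pi/4)^0] = sqrt(2)/2;  [(t - pi/4)^1] = sqrt(2)/2;  [(t - pi/4)^2] = -sqrt(2)/4;  [(t - pi/4)^3] = -sqrt(2)/12;  [(t - pi/4)^4] = sqrt(2)/48.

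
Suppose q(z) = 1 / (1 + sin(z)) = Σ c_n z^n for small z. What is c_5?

Use the geometric series for the reciprocal, then substitute.
q(0) = 1
q′(0) = -1
q′′(0) = 2
q′′′(0) = -5
q^(4)(0) = 16
q^(5)(0) = -61

-61/120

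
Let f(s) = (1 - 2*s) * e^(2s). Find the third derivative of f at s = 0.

Multiply each power in the prefactor through the base expansion.
From the series, [s^3] f = -8/3; multiply by 3! = 6 to get -16.

-16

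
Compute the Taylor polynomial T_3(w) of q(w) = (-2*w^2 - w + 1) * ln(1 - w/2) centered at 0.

Multiply each power in the prefactor through the base expansion.
q(0) = 0
q′(0) = -1/2
q′′(0) = 3/4
q′′′(0) = 13/2
The Taylor polynomial is Σ q^(k)(0)/k! · w^k.

13*w^3/12 + 3*w^2/8 - w/2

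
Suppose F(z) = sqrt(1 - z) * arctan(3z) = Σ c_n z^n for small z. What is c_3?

-75/8

Expand each factor separately, then convolve coefficients.
So c_3 = F′′′(0)/3! = -75/8.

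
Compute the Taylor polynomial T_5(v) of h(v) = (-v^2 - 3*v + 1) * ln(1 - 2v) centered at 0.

Shift and add copies of the series according to the polynomial's terms.
h(0) = 0
h′(0) = -2
h′′(0) = 8
h′′′(0) = 32
h^(4)(0) = 144
h^(5)(0) = 992
Then c_k = h^(k)(0)/k! gives each Taylor coefficient.

124*v^5/15 + 6*v^4 + 16*v^3/3 + 4*v^2 - 2*v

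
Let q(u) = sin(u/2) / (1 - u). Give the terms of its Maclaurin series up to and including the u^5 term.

Write out both Maclaurin series and multiply, keeping only the needed powers.
[u^0] = 0;  [u^1] = 1/2;  [u^2] = 1/2;  [u^3] = 23/48;  [u^4] = 23/48;  [u^5] = 1841/3840.

1841*u^5/3840 + 23*u^4/48 + 23*u^3/48 + u^2/2 + u/2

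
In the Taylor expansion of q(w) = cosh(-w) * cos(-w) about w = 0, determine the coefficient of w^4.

-1/6

Write out both Maclaurin series and multiply, keeping only the needed powers.
[w^0] = 1;  [w^1] = 0;  [w^2] = 0;  [w^3] = 0;  [w^4] = -1/6.
So c_4 = q^(4)(0)/4! = -1/6.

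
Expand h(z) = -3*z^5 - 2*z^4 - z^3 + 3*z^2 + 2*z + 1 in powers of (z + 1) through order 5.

-3*(z + 1)^5 + 13*(z + 1)^4 - 23*(z + 1)^3 + 24*(z + 1)^2 - 14*(z + 1) + 4

h(-1) = 4
h′(-1) = -14
h′′(-1) = 48
h′′′(-1) = -138
h^(4)(-1) = 312
h^(5)(-1) = -360
Dividing each by k! gives the coefficients c_0, ..., c_5.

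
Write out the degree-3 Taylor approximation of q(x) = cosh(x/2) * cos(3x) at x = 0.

Multiply the two series term by term and collect like powers.
q(0) = 1
q′(0) = 0
q′′(0) = -35/4
q′′′(0) = 0
Dividing each by k! gives the coefficients c_0, ..., c_3.

1 - 35*x^2/8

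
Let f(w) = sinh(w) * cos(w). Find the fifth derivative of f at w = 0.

-4

Take the Cauchy product of the two expansions.
The coefficient of w^5 in the expansion is -1/30, so f^(5)(0) = 5! * (-1/30) = -4.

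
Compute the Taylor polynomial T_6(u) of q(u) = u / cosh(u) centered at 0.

Write the quotient as an unknown series and match coefficients against numerator = denominator · series.
[u^0] = 0;  [u^1] = 1;  [u^2] = 0;  [u^3] = -1/2;  [u^4] = 0;  [u^5] = 5/24;  [u^6] = 0.

5*u^5/24 - u^3/2 + u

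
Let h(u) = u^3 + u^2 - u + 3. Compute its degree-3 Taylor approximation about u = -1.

h(-1) = 4
h′(-1) = 0
h′′(-1) = -4
h′′′(-1) = 6

(u + 1)^3 - 2*(u + 1)^2 + 4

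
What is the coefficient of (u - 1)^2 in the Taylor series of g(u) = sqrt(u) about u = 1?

-1/8

g(1) = 1
g′(1) = 1/2
g′′(1) = -1/4
So c_2 = g′′(1)/2! = -1/8.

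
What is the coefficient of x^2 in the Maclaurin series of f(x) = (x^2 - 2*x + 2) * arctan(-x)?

Multiply each power in the prefactor through the base expansion.
f(0) = 0
f′(0) = -2
f′′(0) = 4

2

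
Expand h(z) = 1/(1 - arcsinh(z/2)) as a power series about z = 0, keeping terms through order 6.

Substitute the inner expansion into the outer series and collect powers.
h(0) = 1
h′(0) = 1/2
h′′(0) = 1/2
h′′′(0) = 5/8
h^(4)(0) = 1
h^(5)(0) = 69/32
h^(6)(0) = 23/4

23*z^6/2880 + 23*z^5/1280 + z^4/24 + 5*z^3/48 + z^2/4 + z/2 + 1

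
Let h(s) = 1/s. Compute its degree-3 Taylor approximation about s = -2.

-(s + 2)^3/16 - (s + 2)^2/8 - (s + 2)/4 - 1/2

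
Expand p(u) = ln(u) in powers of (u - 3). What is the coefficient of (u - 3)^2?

-1/18

p(3) = ln(3)
p′(3) = 1/3
p′′(3) = -1/9
Dividing each by k! gives the coefficients c_0, ..., c_2.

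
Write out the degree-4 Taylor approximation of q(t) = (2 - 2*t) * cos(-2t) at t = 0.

4*t^4/3 + 4*t^3 - 4*t^2 - 2*t + 2

Shift and add copies of the series according to the polynomial's terms.
[t^0] = 2;  [t^1] = -2;  [t^2] = -4;  [t^3] = 4;  [t^4] = 4/3.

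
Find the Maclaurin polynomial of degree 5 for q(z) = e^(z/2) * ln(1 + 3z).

Write out both Maclaurin series and multiply, keeping only the needed powers.
q(0) = 0
q′(0) = 3
q′′(0) = -6
q′′′(0) = 171/4
q^(4)(0) = -390
q^(5)(0) = 75867/16

25289*z^5/640 - 65*z^4/4 + 57*z^3/8 - 3*z^2 + 3*z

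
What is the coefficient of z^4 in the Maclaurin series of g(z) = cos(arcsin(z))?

Plug the Maclaurin series of the inner function into that of the outer and collect terms.
g(0) = 1
g′(0) = 0
g′′(0) = -1
g′′′(0) = 0
g^(4)(0) = -3
So c_4 = g^(4)(0)/4! = -1/8.

-1/8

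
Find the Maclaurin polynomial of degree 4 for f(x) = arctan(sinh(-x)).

Plug the Maclaurin series of the inner function into that of the outer and collect terms.
f(0) = 0
f′(0) = -1
f′′(0) = 0
f′′′(0) = 1
f^(4)(0) = 0
The Taylor polynomial is Σ f^(k)(0)/k! · x^k.

x^3/6 - x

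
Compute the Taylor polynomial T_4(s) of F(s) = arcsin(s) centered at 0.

s^3/6 + s

[s^0] = 0;  [s^1] = 1;  [s^2] = 0;  [s^3] = 1/6;  [s^4] = 0.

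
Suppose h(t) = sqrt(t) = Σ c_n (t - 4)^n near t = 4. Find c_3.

1/512

[(t - 4)^0] = 2;  [(t - 4)^1] = 1/4;  [(t - 4)^2] = -1/64;  [(t - 4)^3] = 1/512.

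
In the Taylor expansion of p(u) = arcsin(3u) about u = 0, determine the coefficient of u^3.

9/2

p(0) = 0
p′(0) = 3
p′′(0) = 0
p′′′(0) = 27
So c_3 = p′′′(0)/3! = 9/2.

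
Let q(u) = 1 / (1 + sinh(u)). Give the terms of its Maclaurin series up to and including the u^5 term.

-181*u^5/120 + 4*u^4/3 - 7*u^3/6 + u^2 - u + 1

Write 1/(1+u) = 1 - u + u^2 - u^3 + ... and substitute the series for u.
q(0) = 1
q′(0) = -1
q′′(0) = 2
q′′′(0) = -7
q^(4)(0) = 32
q^(5)(0) = -181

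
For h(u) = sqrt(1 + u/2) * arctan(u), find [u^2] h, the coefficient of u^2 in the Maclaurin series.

Multiply the two series term by term and collect like powers.
[u^0] = 0;  [u^1] = 1;  [u^2] = 1/4.
So c_2 = h′′(0)/2! = 1/4.

1/4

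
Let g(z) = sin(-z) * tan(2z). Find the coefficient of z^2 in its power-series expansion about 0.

-2

Take the Cauchy product of the two expansions.
g(0) = 0
g′(0) = 0
g′′(0) = -4
So c_2 = g′′(0)/2! = -2.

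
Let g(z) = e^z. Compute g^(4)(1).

The coefficient of (z - 1)^4 in the expansion is e/24, so g^(4)(1) = 4! * (e/24) = e.

e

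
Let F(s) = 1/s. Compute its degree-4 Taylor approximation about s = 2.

F(2) = 1/2
F′(2) = -1/4
F′′(2) = 1/4
F′′′(2) = -3/8
F^(4)(2) = 3/4
The Taylor polynomial is Σ F^(k)(2)/k! · (s - 2)^k.

(s - 2)^4/32 - (s - 2)^3/16 + (s - 2)^2/8 - (s - 2)/4 + 1/2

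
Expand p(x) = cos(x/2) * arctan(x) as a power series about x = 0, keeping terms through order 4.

Expand each factor separately, then convolve coefficients.
p(0) = 0
p′(0) = 1
p′′(0) = 0
p′′′(0) = -11/4
p^(4)(0) = 0
Dividing each by k! gives the coefficients c_0, ..., c_4.

-11*x^3/24 + x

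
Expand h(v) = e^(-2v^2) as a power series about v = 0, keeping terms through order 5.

h(0) = 1
h′(0) = 0
h′′(0) = -4
h′′′(0) = 0
h^(4)(0) = 48
h^(5)(0) = 0

2*v^4 - 2*v^2 + 1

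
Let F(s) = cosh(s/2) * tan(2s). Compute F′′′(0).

35/2

Take the Cauchy product of the two expansions.
The coefficient of s^3 in the expansion is 35/12, so F′′′(0) = 3! * (35/12) = 35/2.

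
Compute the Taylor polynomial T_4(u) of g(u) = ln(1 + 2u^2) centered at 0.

-2*u^4 + 2*u^2

[u^0] = 0;  [u^1] = 0;  [u^2] = 2;  [u^3] = 0;  [u^4] = -2.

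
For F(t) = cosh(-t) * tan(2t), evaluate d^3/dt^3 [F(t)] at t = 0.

Write out both Maclaurin series and multiply, keeping only the needed powers.
The coefficient of t^3 in the expansion is 11/3, so F′′′(0) = 3! * (11/3) = 22.

22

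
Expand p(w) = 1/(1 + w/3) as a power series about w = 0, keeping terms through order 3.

-w^3/27 + w^2/9 - w/3 + 1

Apply the Taylor formula c_k = f^(k)(a)/k!.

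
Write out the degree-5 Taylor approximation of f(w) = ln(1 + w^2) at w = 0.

-w^4/2 + w^2

f(0) = 0
f′(0) = 0
f′′(0) = 2
f′′′(0) = 0
f^(4)(0) = -12
f^(5)(0) = 0
Dividing each by k! gives the coefficients c_0, ..., c_5.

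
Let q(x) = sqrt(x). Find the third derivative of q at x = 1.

3/8

From the series, [(x - 1)^3] q = 1/16; multiply by 3! = 6 to get 3/8.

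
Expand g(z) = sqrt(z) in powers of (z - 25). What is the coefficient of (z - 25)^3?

Apply the Taylor formula c_k = f^(k)(a)/k!.

1/50000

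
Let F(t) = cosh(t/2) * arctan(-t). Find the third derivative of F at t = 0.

Write out both Maclaurin series and multiply, keeping only the needed powers.
The coefficient of t^3 in the expansion is 5/24, so F′′′(0) = 3! * (5/24) = 5/4.

5/4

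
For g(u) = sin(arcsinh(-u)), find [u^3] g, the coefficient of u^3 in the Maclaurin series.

1/3

Substitute the inner expansion into the outer series and collect powers.
So c_3 = g′′′(0)/3! = 1/3.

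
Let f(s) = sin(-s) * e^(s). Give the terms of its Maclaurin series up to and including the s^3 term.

Write out both Maclaurin series and multiply, keeping only the needed powers.

-s^3/3 - s^2 - s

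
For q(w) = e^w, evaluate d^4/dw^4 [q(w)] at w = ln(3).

3

The coefficient of (w - ln(3))^4 in the expansion is 1/8, so q^(4)(ln(3)) = 4! * (1/8) = 3.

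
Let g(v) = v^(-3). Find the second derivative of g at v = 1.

12

The coefficient of (v - 1)^2 in the expansion is 6, so g′′(1) = 2! * (6) = 12.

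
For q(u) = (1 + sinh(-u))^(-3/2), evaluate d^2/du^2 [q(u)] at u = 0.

15/4

Substitute the inner expansion into the outer series and collect powers.
The coefficient of u^2 in the expansion is 15/8, so q′′(0) = 2! * (15/8) = 15/4.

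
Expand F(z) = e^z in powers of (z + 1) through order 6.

F(-1) = e^(-1)
F′(-1) = e^(-1)
F′′(-1) = e^(-1)
F′′′(-1) = e^(-1)
F^(4)(-1) = e^(-1)
F^(5)(-1) = e^(-1)
F^(6)(-1) = e^(-1)

(z + 1)^6*e^(-1)/720 + (z + 1)^5*e^(-1)/120 + (z + 1)^4*e^(-1)/24 + (z + 1)^3*e^(-1)/6 + (z + 1)^2*e^(-1)/2 + (z + 1)*e^(-1) + e^(-1)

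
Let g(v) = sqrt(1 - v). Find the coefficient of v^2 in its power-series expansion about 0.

g(0) = 1
g′(0) = -1/2
g′′(0) = -1/4

-1/8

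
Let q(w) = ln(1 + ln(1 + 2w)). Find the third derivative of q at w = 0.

Plug the Maclaurin series of the inner function into that of the outer and collect terms.
The coefficient of w^3 in the expansion is 28/3, so q′′′(0) = 3! * (28/3) = 56.

56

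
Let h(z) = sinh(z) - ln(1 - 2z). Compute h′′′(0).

Add the two expansions coefficient-wise.
The coefficient of z^3 in the expansion is 17/6, so h′′′(0) = 3! * (17/6) = 17.

17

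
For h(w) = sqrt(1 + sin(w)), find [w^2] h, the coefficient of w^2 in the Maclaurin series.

Substitute the inner expansion into the outer series and collect powers.
[w^0] = 1;  [w^1] = 1/2;  [w^2] = -1/8.

-1/8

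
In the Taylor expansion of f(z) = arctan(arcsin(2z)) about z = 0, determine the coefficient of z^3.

-4/3

Compose series: expand the inner function first, then feed it into the outer expansion.
f(0) = 0
f′(0) = 2
f′′(0) = 0
f′′′(0) = -8
Then c_k = f^(k)(0)/k! gives each Taylor coefficient.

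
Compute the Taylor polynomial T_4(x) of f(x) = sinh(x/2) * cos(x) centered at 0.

-11*x^3/48 + x/2

Take the Cauchy product of the two expansions.
f(0) = 0
f′(0) = 1/2
f′′(0) = 0
f′′′(0) = -11/8
f^(4)(0) = 0
The Taylor polynomial is Σ f^(k)(0)/k! · x^k.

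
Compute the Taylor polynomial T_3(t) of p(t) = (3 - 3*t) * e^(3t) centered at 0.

9*t^2/2 + 6*t + 3

Distribute the polynomial across the series and collect like powers.
[t^0] = 3;  [t^1] = 6;  [t^2] = 9/2;  [t^3] = 0.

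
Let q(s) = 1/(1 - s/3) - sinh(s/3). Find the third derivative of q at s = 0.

Expand each term separately and add.
The coefficient of s^3 in the expansion is 5/162, so q′′′(0) = 3! * (5/162) = 5/27.

5/27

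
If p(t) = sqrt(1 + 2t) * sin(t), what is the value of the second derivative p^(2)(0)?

Expand each factor separately, then convolve coefficients.
From the series, [t^2] p = 1; multiply by 2! = 2 to get 2.

2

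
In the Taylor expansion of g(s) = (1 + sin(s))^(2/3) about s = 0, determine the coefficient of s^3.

Compose series: expand the inner function first, then feed it into the outer expansion.
g(0) = 1
g′(0) = 2/3
g′′(0) = -2/9
g′′′(0) = -10/27

-5/81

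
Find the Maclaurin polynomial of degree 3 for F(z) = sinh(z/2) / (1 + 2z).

97*z^3/48 - z^2 + z/2

Expand each factor separately, then convolve coefficients.
[z^0] = 0;  [z^1] = 1/2;  [z^2] = -1;  [z^3] = 97/48.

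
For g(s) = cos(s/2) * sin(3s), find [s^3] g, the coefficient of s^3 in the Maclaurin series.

Expand each factor separately, then convolve coefficients.
g(0) = 0
g′(0) = 3
g′′(0) = 0
g′′′(0) = -117/4
So c_3 = g′′′(0)/3! = -39/8.

-39/8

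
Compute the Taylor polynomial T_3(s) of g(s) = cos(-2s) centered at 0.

g(0) = 1
g′(0) = 0
g′′(0) = -4
g′′′(0) = 0
Dividing each by k! gives the coefficients c_0, ..., c_3.

1 - 2*s^2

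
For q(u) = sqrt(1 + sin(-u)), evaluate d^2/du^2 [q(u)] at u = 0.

Compose series: expand the inner function first, then feed it into the outer expansion.
From the series, [u^2] q = -1/8; multiply by 2! = 2 to get -1/4.

-1/4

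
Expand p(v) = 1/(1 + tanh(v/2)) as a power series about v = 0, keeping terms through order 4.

v^4/48 - v^3/12 + v^2/4 - v/2 + 1

Let u equal the inner series; expand the outer function in u and truncate.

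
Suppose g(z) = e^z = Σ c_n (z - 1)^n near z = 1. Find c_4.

g(1) = e
g′(1) = e
g′′(1) = e
g′′′(1) = e
g^(4)(1) = e
So c_4 = g^(4)(1)/4! = e/24.

e/24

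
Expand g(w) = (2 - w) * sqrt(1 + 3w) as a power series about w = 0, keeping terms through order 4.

Multiply each power in the prefactor through the base expansion.
g(0) = 2
g′(0) = 2
g′′(0) = -15/2
g′′′(0) = 27
g^(4)(0) = -1539/8

-513*w^4/64 + 9*w^3/2 - 15*w^2/4 + 2*w + 2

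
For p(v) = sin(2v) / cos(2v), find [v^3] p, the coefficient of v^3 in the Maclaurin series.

Write the quotient as an unknown series and match coefficients against numerator = denominator · series.
p(0) = 0
p′(0) = 2
p′′(0) = 0
p′′′(0) = 16
The Taylor polynomial is Σ p^(k)(0)/k! · v^k.

8/3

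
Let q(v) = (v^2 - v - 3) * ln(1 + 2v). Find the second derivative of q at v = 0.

Distribute the polynomial across the series and collect like powers.
From the series, [v^2] q = 4; multiply by 2! = 2 to get 8.

8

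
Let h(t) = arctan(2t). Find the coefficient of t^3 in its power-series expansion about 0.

h(0) = 0
h′(0) = 2
h′′(0) = 0
h′′′(0) = -16
So c_3 = h′′′(0)/3! = -8/3.

-8/3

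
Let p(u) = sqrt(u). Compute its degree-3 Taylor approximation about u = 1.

(u - 1)^3/16 - (u - 1)^2/8 + (u - 1)/2 + 1

Differentiate repeatedly and evaluate at the center.
p(1) = 1
p′(1) = 1/2
p′′(1) = -1/4
p′′′(1) = 3/8
The Taylor polynomial is Σ p^(k)(1)/k! · (u - 1)^k.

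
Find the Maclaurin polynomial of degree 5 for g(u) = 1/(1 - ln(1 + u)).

Plug the Maclaurin series of the inner function into that of the outer and collect terms.
g(0) = 1
g′(0) = 1
g′′(0) = 1
g′′′(0) = 2
g^(4)(0) = 4
g^(5)(0) = 14

7*u^5/60 + u^4/6 + u^3/3 + u^2/2 + u + 1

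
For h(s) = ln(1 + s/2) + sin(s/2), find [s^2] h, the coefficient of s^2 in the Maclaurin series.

-1/8

Expand each term separately and add.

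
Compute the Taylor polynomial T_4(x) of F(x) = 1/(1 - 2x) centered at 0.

F(0) = 1
F′(0) = 2
F′′(0) = 8
F′′′(0) = 48
F^(4)(0) = 384

16*x^4 + 8*x^3 + 4*x^2 + 2*x + 1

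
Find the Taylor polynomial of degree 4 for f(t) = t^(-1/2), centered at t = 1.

f(1) = 1
f′(1) = -1/2
f′′(1) = 3/4
f′′′(1) = -15/8
f^(4)(1) = 105/16

35*(t - 1)^4/128 - 5*(t - 1)^3/16 + 3*(t - 1)^2/8 - (t - 1)/2 + 1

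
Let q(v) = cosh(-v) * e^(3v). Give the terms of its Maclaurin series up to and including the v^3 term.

Multiply the two series term by term and collect like powers.
q(0) = 1
q′(0) = 3
q′′(0) = 10
q′′′(0) = 36

6*v^3 + 5*v^2 + 3*v + 1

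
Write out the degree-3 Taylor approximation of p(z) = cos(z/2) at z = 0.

1 - z^2/8

[z^0] = 1;  [z^1] = 0;  [z^2] = -1/8;  [z^3] = 0.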